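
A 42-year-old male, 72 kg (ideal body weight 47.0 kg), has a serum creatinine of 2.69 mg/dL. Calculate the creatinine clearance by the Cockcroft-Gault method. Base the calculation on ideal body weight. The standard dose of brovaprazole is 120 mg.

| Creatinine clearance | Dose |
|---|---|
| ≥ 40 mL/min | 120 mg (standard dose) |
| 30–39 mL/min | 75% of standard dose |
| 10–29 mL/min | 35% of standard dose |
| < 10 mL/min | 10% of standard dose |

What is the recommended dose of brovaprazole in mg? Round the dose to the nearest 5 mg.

40 mg

CrCl = (140 − 42) × 47 / (72 × 2.69) = 4606.0 / 193.68 ≈ 23.8 mL/min
CrCl ≈ 24 mL/min → bracket 10–29 mL/min.
35% of 120 mg = 42 mg → 40 mg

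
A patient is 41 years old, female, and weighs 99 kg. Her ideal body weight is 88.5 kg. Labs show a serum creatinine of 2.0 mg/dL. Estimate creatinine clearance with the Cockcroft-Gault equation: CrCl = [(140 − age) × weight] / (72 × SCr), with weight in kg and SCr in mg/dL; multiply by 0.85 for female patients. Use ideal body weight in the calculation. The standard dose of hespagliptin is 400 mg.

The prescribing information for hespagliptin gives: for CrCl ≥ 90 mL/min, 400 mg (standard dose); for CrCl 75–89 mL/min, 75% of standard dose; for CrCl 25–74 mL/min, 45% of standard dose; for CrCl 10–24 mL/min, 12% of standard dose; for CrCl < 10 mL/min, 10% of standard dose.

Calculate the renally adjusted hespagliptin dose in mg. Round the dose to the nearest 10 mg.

180 mg

CrCl = (140 − 41) × 88.5 / (72 × 2) × 0.85 = 8761.5 / 144.00 × 0.85 ≈ 51.7 mL/min
CrCl ≈ 52 mL/min → bracket 25–74 mL/min.
45% of 400 mg = 180 mg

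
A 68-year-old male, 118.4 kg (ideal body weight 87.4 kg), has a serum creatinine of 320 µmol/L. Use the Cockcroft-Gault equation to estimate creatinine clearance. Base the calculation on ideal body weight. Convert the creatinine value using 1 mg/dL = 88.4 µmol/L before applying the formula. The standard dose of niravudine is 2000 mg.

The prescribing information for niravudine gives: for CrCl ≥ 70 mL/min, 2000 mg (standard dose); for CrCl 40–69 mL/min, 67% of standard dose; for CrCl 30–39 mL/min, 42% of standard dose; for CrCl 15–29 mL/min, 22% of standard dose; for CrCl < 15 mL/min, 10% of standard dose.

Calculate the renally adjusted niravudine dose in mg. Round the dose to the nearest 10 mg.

SCr = 320 / 88.4 = 3.62 mg/dL
CrCl = (140 − 68) × 87.4 / (72 × 3.62) = 6292.8 / 260.64 ≈ 24.1 mL/min
CrCl ≈ 24 mL/min → bracket 15–29 mL/min.
22% of 2000 mg = 440 mg

440 mg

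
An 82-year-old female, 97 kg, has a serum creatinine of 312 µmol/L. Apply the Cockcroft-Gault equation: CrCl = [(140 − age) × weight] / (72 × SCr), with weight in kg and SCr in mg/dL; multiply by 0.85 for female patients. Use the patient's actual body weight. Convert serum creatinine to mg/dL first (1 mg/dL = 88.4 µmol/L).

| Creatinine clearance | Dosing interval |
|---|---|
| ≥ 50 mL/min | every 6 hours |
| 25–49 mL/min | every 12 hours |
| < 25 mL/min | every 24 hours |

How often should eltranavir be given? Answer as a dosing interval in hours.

SCr = 312 / 88.4 = 3.529 mg/dL
CrCl = (140 − 82) × 97 / (72 × 3.529) × 0.85 = 5626.0 / 254.09 × 0.85 ≈ 18.8 mL/min
CrCl ≈ 19 mL/min → bracket < 25 mL/min → every 24 hours.

every 24 hours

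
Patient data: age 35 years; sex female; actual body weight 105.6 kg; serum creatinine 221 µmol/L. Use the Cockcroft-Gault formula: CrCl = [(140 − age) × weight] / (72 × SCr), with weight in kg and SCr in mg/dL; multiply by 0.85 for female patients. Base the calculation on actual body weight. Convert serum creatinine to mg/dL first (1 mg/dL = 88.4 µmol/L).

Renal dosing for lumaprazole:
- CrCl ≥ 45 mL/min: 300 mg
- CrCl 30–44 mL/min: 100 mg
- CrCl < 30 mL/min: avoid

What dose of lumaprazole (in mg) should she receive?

300 mg

SCr = 221 / 88.4 = 2.5 mg/dL
CrCl = (140 − 35) × 105.6 / (72 × 2.5) × 0.85 = 11088.0 / 180.00 × 0.85 ≈ 52.4 mL/min
CrCl ≈ 52 mL/min → bracket ≥ 45 mL/min.
Dose for this bracket: 300 mg.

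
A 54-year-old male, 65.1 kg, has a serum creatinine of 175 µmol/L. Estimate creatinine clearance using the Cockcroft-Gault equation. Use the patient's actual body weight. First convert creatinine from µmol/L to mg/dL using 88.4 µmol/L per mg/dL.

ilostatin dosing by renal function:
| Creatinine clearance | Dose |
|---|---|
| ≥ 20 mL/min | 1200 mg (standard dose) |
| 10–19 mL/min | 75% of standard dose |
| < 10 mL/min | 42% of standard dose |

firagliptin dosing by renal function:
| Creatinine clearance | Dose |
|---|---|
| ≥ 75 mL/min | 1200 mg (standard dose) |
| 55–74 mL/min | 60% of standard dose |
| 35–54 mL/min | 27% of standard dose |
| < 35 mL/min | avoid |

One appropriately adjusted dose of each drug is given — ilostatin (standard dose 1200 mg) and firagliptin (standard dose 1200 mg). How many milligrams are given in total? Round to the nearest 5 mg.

SCr = 175 / 88.4 = 1.98 mg/dL
CrCl = (140 − 54) × 65.1 / (72 × 1.98) = 5598.6 / 142.56 ≈ 39.3 mL/min
CrCl ≈ 39 mL/min.
ilostatin: ≥ 20 mL/min → 100% of 1200 mg = 1200 mg.
firagliptin: 35–54 mL/min → 27% of 1200 mg = 324 mg.
Total = 1200 + 324 = 1524 mg.

1525 mg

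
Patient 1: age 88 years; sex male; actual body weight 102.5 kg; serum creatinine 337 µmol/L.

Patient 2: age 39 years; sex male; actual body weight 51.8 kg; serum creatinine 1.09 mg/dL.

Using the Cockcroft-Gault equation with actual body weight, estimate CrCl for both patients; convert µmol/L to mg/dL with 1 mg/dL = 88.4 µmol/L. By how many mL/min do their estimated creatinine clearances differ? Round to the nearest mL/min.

Patient 1: SCr = 337 / 88.4 = 3.812 mg/dL
Patient 1: CrCl = (140 − 88) × 102.5 / (72 × 3.812) = 5330.0 / 274.46 ≈ 19.4 mL/min
Patient 2: CrCl = (140 − 39) × 51.8 / (72 × 1.09) = 5231.8 / 78.48 ≈ 66.7 mL/min
|19.4 − 66.7| = 47.3 mL/min

47 mL/min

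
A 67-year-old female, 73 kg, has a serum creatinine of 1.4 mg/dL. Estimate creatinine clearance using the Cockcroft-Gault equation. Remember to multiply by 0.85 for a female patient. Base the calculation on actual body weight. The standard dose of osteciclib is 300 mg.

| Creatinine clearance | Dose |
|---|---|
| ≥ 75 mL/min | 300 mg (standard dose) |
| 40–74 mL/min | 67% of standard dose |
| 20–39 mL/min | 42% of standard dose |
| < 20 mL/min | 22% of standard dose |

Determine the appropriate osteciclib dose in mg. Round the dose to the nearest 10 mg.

200 mg

CrCl = (140 − 67) × 73 / (72 × 1.4) × 0.85 = 5329.0 / 100.80 × 0.85 ≈ 44.9 mL/min
CrCl ≈ 45 mL/min → bracket 40–74 mL/min.
67% of 300 mg = 201 mg → 200 mg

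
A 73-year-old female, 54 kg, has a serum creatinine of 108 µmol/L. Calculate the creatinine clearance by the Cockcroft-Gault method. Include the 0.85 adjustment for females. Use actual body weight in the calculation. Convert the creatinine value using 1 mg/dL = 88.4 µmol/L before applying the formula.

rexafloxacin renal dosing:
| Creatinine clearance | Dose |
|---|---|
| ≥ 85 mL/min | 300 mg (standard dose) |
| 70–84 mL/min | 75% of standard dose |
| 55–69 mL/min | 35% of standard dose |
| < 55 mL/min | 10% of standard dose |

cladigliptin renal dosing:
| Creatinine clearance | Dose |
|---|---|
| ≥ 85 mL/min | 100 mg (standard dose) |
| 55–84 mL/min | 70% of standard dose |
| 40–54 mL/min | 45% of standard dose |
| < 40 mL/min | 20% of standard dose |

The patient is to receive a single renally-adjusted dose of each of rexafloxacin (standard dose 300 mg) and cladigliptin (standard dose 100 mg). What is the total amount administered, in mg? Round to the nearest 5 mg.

50 mg

SCr = 108 / 88.4 = 1.222 mg/dL
CrCl = (140 − 73) × 54 / (72 × 1.222) × 0.85 = 3618.0 / 87.98 × 0.85 ≈ 35.0 mL/min
CrCl ≈ 35 mL/min.
rexafloxacin: < 55 mL/min → 10% of 300 mg = 30 mg.
cladigliptin: < 40 mL/min → 20% of 100 mg = 20 mg.
Total = 30 + 20 = 50 mg.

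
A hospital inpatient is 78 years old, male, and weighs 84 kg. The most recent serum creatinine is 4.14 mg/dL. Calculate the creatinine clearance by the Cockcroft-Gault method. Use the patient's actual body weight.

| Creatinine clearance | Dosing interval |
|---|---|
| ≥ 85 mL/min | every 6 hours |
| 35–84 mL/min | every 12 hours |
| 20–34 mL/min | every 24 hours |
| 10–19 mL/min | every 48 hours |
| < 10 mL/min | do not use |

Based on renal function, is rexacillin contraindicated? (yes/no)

CrCl = (140 − 78) × 84 / (72 × 4.14) = 5208.0 / 298.08 ≈ 17.5 mL/min
CrCl ≈ 17 mL/min, which is ≥ 10 mL/min.

no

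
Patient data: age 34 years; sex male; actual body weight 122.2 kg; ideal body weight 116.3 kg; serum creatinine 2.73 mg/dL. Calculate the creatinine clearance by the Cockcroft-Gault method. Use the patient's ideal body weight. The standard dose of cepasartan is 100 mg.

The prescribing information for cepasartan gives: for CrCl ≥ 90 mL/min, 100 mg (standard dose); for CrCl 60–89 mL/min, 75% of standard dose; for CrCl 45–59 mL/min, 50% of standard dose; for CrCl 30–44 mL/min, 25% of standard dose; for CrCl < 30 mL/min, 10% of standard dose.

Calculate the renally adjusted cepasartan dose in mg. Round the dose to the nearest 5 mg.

75 mg

CrCl = (140 − 34) × 116.3 / (72 × 2.73) = 12327.8 / 196.56 ≈ 62.7 mL/min
CrCl ≈ 63 mL/min → bracket 60–89 mL/min.
75% of 100 mg = 75 mg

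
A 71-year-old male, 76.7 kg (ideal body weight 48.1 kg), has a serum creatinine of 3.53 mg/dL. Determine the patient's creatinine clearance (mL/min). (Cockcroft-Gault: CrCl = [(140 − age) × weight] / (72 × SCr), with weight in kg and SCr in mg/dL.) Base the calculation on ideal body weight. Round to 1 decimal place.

CrCl = (140 − 71) × 48.1 / (72 × 3.53) = 3318.9 / 254.16 ≈ 13.1 mL/min

13.1 mL/min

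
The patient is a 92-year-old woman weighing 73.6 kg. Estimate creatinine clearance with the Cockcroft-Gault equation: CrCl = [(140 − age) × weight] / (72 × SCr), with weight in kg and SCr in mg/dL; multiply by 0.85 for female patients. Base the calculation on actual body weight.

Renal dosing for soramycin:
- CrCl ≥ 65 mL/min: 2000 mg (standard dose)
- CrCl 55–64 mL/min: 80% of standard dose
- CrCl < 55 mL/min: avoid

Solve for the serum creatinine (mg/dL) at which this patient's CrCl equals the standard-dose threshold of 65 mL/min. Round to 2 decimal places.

0.64 mg/dL

Standard dose requires CrCl ≥ 65 mL/min.
Set (140 − 92) × 73.6 × 0.85 / (72 × SCr) = 65
SCr = (140 − 92) × 73.6 × 0.85 / (72 × 65) = 0.642 mg/dL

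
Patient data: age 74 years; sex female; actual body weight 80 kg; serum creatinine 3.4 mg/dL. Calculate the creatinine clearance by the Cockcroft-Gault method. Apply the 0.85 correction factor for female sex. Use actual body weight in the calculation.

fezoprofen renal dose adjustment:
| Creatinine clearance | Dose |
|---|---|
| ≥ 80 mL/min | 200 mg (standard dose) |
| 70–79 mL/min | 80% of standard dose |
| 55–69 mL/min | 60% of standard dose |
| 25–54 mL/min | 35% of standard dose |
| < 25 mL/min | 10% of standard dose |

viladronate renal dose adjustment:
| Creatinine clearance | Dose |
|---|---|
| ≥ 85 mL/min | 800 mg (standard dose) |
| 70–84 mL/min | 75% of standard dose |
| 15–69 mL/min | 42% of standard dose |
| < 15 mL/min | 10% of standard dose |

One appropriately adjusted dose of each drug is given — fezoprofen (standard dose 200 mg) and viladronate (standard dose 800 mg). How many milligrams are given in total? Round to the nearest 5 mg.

355 mg

CrCl = (140 − 74) × 80 / (72 × 3.4) × 0.85 = 5280.0 / 244.80 × 0.85 ≈ 18.3 mL/min
CrCl ≈ 18 mL/min.
fezoprofen: < 25 mL/min → 10% of 200 mg = 20 mg.
viladronate: 15–69 mL/min → 42% of 800 mg = 336 mg.
Total = 20 + 336 = 356 mg.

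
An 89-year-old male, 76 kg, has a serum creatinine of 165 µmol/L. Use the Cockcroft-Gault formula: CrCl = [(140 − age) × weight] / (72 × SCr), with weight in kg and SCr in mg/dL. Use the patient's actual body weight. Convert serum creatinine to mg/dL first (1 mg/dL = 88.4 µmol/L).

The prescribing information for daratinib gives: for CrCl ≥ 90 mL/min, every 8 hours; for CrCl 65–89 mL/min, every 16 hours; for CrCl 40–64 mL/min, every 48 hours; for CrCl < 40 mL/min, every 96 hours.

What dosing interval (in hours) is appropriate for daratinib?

every 96 hours

SCr = 165 / 88.4 = 1.867 mg/dL
CrCl = (140 − 89) × 76 / (72 × 1.867) = 3876.0 / 134.42 ≈ 28.8 mL/min
CrCl ≈ 29 mL/min → bracket < 40 mL/min → every 96 hours.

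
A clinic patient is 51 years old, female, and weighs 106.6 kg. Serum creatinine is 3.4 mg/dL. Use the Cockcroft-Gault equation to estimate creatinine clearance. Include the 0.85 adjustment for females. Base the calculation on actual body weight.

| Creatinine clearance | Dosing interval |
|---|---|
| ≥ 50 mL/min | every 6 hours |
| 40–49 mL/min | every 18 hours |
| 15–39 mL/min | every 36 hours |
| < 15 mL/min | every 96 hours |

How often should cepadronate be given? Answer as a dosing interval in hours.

CrCl = (140 − 51) × 106.6 / (72 × 3.4) × 0.85 = 9487.4 / 244.80 × 0.85 ≈ 32.9 mL/min
CrCl ≈ 33 mL/min → bracket 15–39 mL/min → every 36 hours.

every 36 hours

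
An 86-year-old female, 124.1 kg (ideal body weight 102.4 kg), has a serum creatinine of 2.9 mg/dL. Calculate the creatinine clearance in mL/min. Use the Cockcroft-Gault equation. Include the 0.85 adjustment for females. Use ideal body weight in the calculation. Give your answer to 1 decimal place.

CrCl = (140 − 86) × 102.4 / (72 × 2.9) × 0.85 = 5529.6 / 208.80 × 0.85 ≈ 22.5 mL/min

22.5 mL/min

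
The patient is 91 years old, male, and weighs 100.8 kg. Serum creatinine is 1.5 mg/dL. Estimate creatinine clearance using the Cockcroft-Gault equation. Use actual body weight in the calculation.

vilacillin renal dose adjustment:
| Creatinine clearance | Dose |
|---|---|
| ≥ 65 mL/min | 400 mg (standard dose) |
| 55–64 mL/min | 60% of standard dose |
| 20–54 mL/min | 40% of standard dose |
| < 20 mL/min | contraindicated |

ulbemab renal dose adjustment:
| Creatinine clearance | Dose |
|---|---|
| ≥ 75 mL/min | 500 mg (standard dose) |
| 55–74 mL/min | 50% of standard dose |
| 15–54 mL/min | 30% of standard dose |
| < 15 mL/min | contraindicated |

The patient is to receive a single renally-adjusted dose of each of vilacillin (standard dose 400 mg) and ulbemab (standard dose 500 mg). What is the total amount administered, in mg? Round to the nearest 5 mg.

CrCl = (140 − 91) × 100.8 / (72 × 1.5) = 4939.2 / 108.00 ≈ 45.7 mL/min
CrCl ≈ 46 mL/min.
vilacillin: 20–54 mL/min → 40% of 400 mg = 160 mg.
ulbemab: 15–54 mL/min → 30% of 500 mg = 150 mg.
Total = 160 + 150 = 310 mg.

310 mg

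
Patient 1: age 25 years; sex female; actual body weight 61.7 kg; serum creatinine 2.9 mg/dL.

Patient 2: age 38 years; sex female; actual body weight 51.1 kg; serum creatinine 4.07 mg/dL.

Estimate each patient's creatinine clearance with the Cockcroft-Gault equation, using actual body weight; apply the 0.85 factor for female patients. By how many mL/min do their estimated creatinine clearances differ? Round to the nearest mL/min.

14 mL/min

Patient 1: CrCl = (140 − 25) × 61.7 / (72 × 2.9) × 0.85 = 7095.5 / 208.80 × 0.85 ≈ 28.9 mL/min
Patient 2: CrCl = (140 − 38) × 51.1 / (72 × 4.07) × 0.85 = 5212.2 / 293.04 × 0.85 ≈ 15.1 mL/min
|28.9 − 15.1| = 13.8 mL/min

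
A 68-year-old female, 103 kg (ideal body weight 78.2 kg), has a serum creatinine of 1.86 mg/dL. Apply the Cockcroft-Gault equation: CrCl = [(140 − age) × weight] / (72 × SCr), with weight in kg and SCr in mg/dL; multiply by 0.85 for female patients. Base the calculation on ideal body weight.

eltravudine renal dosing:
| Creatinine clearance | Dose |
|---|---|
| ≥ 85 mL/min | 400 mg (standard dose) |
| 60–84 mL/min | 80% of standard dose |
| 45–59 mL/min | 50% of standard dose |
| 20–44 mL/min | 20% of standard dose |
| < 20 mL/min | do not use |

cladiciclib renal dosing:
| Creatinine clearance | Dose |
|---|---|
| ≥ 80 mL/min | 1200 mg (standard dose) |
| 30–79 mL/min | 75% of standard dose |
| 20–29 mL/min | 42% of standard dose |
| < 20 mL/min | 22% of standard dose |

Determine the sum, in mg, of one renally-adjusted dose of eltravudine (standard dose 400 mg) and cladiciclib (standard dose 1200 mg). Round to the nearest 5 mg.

980 mg

CrCl = (140 − 68) × 78.2 / (72 × 1.86) × 0.85 = 5630.4 / 133.92 × 0.85 ≈ 35.7 mL/min
CrCl ≈ 36 mL/min.
eltravudine: 20–44 mL/min → 20% of 400 mg = 80 mg.
cladiciclib: 30–79 mL/min → 75% of 1200 mg = 900 mg.
Total = 80 + 900 = 980 mg.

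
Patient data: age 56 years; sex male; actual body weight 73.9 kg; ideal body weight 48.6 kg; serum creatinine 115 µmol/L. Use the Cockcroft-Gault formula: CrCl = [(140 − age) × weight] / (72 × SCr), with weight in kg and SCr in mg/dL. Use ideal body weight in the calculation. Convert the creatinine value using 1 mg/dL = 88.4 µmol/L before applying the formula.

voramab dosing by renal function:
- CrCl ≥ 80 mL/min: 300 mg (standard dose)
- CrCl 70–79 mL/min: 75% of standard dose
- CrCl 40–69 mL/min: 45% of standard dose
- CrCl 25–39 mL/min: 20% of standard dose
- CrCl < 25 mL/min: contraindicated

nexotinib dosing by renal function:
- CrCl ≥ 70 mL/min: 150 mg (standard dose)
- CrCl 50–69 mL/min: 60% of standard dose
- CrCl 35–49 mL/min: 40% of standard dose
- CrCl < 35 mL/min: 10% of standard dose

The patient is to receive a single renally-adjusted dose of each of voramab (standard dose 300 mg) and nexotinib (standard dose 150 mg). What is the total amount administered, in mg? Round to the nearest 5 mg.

195 mg

SCr = 115 / 88.4 = 1.301 mg/dL
CrCl = (140 − 56) × 48.6 / (72 × 1.301) = 4082.4 / 93.67 ≈ 43.6 mL/min
CrCl ≈ 44 mL/min.
voramab: 40–69 mL/min → 45% of 300 mg = 135 mg.
nexotinib: 35–49 mL/min → 40% of 150 mg = 60 mg.
Total = 135 + 60 = 195 mg.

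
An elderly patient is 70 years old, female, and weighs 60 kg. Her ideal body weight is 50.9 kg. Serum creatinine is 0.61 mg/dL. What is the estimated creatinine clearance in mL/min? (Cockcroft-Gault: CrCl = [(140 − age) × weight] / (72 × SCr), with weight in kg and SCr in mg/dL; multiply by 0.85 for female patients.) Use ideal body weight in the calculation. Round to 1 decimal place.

CrCl = (140 − 70) × 50.9 / (72 × 0.61) × 0.85 = 3563.0 / 43.92 × 0.85 ≈ 69.0 mL/min

69.0 mL/min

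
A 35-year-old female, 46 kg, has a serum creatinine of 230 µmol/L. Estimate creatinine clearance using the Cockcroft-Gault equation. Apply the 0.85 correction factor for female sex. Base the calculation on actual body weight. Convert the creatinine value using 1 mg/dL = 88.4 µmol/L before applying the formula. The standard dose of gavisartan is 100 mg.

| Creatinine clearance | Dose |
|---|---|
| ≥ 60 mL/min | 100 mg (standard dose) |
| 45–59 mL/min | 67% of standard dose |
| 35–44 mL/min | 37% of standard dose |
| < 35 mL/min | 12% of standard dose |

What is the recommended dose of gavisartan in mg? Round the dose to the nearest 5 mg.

SCr = 230 / 88.4 = 2.602 mg/dL
CrCl = (140 − 35) × 46 / (72 × 2.602) × 0.85 = 4830.0 / 187.34 × 0.85 ≈ 21.9 mL/min
CrCl ≈ 22 mL/min → bracket < 35 mL/min.
12% of 100 mg = 12 mg → 10 mg

10 mg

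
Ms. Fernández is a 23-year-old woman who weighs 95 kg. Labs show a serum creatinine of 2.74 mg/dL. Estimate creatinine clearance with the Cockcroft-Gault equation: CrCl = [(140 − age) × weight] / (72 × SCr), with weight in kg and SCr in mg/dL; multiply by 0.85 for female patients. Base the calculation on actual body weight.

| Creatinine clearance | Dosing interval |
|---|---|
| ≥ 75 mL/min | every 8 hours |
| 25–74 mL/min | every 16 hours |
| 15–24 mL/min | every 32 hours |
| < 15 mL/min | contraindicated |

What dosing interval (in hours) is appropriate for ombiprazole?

every 16 hours

CrCl = (140 − 23) × 95 / (72 × 2.74) × 0.85 = 11115.0 / 197.28 × 0.85 ≈ 47.9 mL/min
CrCl ≈ 48 mL/min → bracket 25–74 mL/min → every 16 hours.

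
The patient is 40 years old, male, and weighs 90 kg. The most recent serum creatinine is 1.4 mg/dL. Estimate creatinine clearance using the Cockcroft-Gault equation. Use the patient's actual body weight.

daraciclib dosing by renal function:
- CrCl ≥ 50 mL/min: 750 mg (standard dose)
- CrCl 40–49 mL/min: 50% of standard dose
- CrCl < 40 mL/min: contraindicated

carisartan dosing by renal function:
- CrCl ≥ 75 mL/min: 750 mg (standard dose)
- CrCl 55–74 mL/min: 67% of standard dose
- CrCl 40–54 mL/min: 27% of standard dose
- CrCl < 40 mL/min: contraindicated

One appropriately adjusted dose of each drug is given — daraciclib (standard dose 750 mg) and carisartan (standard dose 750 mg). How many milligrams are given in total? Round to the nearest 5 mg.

1500 mg

CrCl = (140 − 40) × 90 / (72 × 1.4) = 9000.0 / 100.80 ≈ 89.3 mL/min
CrCl ≈ 89 mL/min.
daraciclib: ≥ 50 mL/min → 100% of 750 mg = 750 mg.
carisartan: ≥ 75 mL/min → 100% of 750 mg = 750 mg.
Total = 750 + 750 = 1500 mg.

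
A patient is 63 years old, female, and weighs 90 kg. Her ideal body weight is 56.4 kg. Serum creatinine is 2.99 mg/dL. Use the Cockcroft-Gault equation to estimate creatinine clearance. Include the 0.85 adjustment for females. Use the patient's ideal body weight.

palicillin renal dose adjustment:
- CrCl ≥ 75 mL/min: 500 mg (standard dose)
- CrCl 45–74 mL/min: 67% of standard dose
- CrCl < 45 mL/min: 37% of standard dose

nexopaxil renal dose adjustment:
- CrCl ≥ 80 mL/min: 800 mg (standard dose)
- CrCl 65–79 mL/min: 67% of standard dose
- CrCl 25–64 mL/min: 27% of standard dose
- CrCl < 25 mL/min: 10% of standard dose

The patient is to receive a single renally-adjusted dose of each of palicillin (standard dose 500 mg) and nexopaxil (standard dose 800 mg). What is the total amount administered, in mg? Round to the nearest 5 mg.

CrCl = (140 − 63) × 56.4 / (72 × 2.99) × 0.85 = 4342.8 / 215.28 × 0.85 ≈ 17.1 mL/min
CrCl ≈ 17 mL/min.
palicillin: < 45 mL/min → 37% of 500 mg = 185 mg.
nexopaxil: < 25 mL/min → 10% of 800 mg = 80 mg.
Total = 185 + 80 = 265 mg.

265 mg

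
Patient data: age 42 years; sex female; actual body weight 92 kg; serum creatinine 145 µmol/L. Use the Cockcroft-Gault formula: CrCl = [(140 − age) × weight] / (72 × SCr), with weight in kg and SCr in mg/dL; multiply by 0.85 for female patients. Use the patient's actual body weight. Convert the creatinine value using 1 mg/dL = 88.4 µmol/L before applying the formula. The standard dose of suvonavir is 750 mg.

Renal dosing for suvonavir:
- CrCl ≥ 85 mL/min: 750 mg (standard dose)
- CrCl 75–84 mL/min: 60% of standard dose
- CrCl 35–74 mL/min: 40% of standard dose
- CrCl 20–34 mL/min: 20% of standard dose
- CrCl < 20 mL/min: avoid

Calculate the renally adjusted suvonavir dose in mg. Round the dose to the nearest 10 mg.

SCr = 145 / 88.4 = 1.64 mg/dL
CrCl = (140 − 42) × 92 / (72 × 1.64) × 0.85 = 9016.0 / 118.08 × 0.85 ≈ 64.9 mL/min
CrCl ≈ 65 mL/min → bracket 35–74 mL/min.
40% of 750 mg = 300 mg

300 mg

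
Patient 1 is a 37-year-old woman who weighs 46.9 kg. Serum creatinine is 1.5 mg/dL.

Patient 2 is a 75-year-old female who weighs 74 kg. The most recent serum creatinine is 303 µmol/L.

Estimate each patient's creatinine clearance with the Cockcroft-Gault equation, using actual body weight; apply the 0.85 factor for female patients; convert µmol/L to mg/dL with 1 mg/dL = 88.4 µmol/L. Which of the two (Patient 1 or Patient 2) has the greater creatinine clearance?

Patient 1: CrCl = (140 − 37) × 46.9 / (72 × 1.5) × 0.85 = 4830.7 / 108.00 × 0.85 ≈ 38.0 mL/min
Patient 2: SCr = 303 / 88.4 = 3.428 mg/dL
Patient 2: CrCl = (140 − 75) × 74 / (72 × 3.428) × 0.85 = 4810.0 / 246.82 × 0.85 ≈ 16.6 mL/min
38.0 vs 16.6 mL/min → Patient 1 is higher.

Patient 1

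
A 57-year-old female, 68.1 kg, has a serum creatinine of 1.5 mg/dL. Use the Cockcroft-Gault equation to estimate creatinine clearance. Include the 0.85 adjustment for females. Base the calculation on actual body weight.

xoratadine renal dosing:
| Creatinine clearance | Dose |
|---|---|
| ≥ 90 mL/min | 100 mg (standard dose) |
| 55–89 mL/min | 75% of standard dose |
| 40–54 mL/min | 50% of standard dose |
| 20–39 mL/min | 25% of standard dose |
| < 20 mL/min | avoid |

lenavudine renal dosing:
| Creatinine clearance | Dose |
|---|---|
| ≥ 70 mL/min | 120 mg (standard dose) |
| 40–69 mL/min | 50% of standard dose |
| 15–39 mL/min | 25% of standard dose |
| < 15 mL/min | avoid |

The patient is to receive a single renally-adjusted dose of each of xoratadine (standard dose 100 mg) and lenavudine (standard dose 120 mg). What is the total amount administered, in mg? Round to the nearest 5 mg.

CrCl = (140 − 57) × 68.1 / (72 × 1.5) × 0.85 = 5652.3 / 108.00 × 0.85 ≈ 44.5 mL/min
CrCl ≈ 44 mL/min.
xoratadine: 40–54 mL/min → 50% of 100 mg = 50 mg.
lenavudine: 40–69 mL/min → 50% of 120 mg = 60 mg.
Total = 50 + 60 = 110 mg.

110 mg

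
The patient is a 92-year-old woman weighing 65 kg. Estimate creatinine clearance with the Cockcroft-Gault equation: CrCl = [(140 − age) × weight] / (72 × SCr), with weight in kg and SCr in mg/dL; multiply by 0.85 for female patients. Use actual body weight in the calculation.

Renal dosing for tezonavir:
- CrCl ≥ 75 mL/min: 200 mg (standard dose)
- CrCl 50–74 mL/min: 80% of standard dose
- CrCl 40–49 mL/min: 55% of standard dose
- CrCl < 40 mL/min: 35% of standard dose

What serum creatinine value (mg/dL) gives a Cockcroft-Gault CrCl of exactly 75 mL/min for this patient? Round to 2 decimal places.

0.49 mg/dL

Standard dose requires CrCl ≥ 75 mL/min.
Set (140 − 92) × 65 × 0.85 / (72 × SCr) = 75
SCr = (140 − 92) × 65 × 0.85 / (72 × 75) = 0.491 mg/dL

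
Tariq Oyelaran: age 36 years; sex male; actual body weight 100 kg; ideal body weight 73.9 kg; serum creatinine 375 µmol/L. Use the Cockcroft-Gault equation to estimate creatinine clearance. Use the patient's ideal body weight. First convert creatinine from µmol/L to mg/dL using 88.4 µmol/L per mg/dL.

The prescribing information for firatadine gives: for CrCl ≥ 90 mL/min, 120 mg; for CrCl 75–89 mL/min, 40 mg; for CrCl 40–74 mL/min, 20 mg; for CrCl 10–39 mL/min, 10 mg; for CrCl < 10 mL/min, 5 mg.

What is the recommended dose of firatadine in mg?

10 mg

SCr = 375 / 88.4 = 4.242 mg/dL
CrCl = (140 − 36) × 73.9 / (72 × 4.242) = 7685.6 / 305.42 ≈ 25.2 mL/min
CrCl ≈ 25 mL/min → bracket 10–39 mL/min.
Dose for this bracket: 10 mg.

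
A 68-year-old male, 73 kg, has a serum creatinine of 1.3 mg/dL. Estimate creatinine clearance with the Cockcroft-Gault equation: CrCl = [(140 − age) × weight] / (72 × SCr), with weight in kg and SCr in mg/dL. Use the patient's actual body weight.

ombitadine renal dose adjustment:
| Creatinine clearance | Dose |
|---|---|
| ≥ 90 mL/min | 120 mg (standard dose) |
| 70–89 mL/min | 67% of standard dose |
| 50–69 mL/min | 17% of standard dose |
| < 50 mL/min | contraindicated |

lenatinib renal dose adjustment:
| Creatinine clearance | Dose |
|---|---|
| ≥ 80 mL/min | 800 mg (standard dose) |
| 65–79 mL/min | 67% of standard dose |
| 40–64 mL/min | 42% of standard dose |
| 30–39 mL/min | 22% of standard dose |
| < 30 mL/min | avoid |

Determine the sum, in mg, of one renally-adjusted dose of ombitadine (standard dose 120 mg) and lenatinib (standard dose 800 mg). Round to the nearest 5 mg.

CrCl = (140 − 68) × 73 / (72 × 1.3) = 5256.0 / 93.60 ≈ 56.2 mL/min
CrCl ≈ 56 mL/min.
ombitadine: 50–69 mL/min → 17% of 120 mg = 20.4 mg.
lenatinib: 40–64 mL/min → 42% of 800 mg = 336 mg.
Total = 20.4 + 336 = 356.4 mg.

355 mg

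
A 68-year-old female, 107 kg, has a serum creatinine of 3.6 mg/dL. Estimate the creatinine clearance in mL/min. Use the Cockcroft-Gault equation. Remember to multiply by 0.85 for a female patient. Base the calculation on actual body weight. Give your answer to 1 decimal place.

25.3 mL/min

CrCl = (140 − 68) × 107 / (72 × 3.6) × 0.85 = 7704.0 / 259.20 × 0.85 ≈ 25.3 mL/min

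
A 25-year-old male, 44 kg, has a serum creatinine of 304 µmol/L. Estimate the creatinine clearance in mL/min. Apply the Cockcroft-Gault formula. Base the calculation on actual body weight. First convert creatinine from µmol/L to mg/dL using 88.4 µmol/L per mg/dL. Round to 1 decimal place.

SCr = 304 / 88.4 = 3.439 mg/dL
CrCl = (140 − 25) × 44 / (72 × 3.439) = 5060.0 / 247.61 ≈ 20.4 mL/min

20.4 mL/min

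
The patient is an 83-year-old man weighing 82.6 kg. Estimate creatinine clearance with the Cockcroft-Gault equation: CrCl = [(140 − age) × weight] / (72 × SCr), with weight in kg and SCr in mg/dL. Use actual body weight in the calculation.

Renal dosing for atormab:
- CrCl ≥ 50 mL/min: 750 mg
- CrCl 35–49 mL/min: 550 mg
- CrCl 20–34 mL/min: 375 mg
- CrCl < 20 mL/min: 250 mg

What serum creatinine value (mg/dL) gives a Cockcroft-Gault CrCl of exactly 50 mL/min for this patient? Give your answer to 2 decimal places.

1.31 mg/dL

Standard dose requires CrCl ≥ 50 mL/min.
Set (140 − 83) × 82.6 / (72 × SCr) = 50
SCr = (140 − 83) × 82.6 / (72 × 50) = 1.308 mg/dL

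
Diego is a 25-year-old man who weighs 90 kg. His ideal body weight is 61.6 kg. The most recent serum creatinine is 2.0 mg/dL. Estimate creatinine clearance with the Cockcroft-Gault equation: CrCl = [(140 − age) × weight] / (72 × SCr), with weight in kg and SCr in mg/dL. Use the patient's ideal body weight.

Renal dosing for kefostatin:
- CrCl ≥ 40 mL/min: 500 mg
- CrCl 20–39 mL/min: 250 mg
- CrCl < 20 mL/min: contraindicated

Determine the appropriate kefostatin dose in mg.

500 mg

CrCl = (140 − 25) × 61.6 / (72 × 2) = 7084.0 / 144.00 ≈ 49.2 mL/min
CrCl ≈ 49 mL/min → bracket ≥ 40 mL/min.
Dose for this bracket: 500 mg.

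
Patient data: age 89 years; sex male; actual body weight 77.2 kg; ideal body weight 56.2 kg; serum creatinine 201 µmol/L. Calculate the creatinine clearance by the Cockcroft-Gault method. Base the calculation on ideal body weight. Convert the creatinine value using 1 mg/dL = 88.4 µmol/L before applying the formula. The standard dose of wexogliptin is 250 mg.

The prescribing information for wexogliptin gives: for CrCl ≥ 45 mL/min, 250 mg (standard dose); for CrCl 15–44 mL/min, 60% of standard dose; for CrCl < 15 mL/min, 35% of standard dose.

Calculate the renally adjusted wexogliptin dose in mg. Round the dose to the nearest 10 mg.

SCr = 201 / 88.4 = 2.274 mg/dL
CrCl = (140 − 89) × 56.2 / (72 × 2.274) = 2866.2 / 163.73 ≈ 17.5 mL/min
CrCl ≈ 18 mL/min → bracket 15–44 mL/min.
60% of 250 mg = 150 mg

150 mg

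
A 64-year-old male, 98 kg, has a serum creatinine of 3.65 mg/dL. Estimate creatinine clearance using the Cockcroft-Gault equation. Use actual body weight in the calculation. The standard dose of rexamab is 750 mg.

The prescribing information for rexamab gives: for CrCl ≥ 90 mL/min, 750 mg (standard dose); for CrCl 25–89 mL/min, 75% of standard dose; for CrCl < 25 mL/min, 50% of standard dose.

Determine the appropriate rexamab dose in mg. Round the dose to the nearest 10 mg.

CrCl = (140 − 64) × 98 / (72 × 3.65) = 7448.0 / 262.80 ≈ 28.3 mL/min
CrCl ≈ 28 mL/min → bracket 25–89 mL/min.
75% of 750 mg = 562.5 mg → 560 mg

560 mg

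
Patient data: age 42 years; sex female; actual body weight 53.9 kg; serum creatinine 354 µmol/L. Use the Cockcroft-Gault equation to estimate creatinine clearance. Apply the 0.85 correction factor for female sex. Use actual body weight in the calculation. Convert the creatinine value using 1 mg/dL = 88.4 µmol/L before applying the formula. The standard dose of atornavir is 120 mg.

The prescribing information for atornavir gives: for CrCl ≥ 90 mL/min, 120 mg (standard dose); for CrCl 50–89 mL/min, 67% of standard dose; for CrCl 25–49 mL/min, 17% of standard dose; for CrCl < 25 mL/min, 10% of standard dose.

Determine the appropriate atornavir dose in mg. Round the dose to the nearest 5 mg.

10 mg

SCr = 354 / 88.4 = 4.005 mg/dL
CrCl = (140 − 42) × 53.9 / (72 × 4.005) × 0.85 = 5282.2 / 288.36 × 0.85 ≈ 15.6 mL/min
CrCl ≈ 16 mL/min → bracket < 25 mL/min.
10% of 120 mg = 12 mg → 10 mg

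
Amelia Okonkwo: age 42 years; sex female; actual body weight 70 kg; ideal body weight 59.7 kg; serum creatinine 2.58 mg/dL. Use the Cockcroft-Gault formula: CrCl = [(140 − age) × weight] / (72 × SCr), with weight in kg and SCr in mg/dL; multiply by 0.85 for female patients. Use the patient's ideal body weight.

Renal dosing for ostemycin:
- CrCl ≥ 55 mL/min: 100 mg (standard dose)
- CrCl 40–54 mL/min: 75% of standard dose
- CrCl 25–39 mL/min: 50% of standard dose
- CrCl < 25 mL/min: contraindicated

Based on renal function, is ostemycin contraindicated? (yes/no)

no

CrCl = (140 − 42) × 59.7 / (72 × 2.58) × 0.85 = 5850.6 / 185.76 × 0.85 ≈ 26.8 mL/min
CrCl ≈ 27 mL/min, which is ≥ 25 mL/min.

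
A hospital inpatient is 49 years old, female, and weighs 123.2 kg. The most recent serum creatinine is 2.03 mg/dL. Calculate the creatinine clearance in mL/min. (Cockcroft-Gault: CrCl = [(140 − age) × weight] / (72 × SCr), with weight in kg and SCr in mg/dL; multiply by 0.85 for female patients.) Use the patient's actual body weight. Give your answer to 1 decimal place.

CrCl = (140 − 49) × 123.2 / (72 × 2.03) × 0.85 = 11211.2 / 146.16 × 0.85 ≈ 65.2 mL/min

65.2 mL/min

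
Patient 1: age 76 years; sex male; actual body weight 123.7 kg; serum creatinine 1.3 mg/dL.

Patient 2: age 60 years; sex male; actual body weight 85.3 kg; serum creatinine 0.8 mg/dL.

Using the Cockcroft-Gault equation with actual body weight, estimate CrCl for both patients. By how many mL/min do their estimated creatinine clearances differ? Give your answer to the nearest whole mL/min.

34 mL/min

Patient 1: CrCl = (140 − 76) × 123.7 / (72 × 1.3) = 7916.8 / 93.60 ≈ 84.6 mL/min
Patient 2: CrCl = (140 − 60) × 85.3 / (72 × 0.8) = 6824.0 / 57.60 ≈ 118.5 mL/min
|84.6 − 118.5| = 33.9 mL/min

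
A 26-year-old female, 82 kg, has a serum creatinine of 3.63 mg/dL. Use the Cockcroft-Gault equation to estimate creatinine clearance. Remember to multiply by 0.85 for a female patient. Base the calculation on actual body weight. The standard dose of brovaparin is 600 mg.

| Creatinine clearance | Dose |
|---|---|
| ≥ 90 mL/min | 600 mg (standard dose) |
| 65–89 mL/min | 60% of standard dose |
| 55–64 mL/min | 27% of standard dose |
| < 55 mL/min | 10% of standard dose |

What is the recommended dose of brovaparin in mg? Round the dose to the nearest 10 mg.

CrCl = (140 − 26) × 82 / (72 × 3.63) × 0.85 = 9348.0 / 261.36 × 0.85 ≈ 30.4 mL/min
CrCl ≈ 30 mL/min → bracket < 55 mL/min.
10% of 600 mg = 60 mg

60 mg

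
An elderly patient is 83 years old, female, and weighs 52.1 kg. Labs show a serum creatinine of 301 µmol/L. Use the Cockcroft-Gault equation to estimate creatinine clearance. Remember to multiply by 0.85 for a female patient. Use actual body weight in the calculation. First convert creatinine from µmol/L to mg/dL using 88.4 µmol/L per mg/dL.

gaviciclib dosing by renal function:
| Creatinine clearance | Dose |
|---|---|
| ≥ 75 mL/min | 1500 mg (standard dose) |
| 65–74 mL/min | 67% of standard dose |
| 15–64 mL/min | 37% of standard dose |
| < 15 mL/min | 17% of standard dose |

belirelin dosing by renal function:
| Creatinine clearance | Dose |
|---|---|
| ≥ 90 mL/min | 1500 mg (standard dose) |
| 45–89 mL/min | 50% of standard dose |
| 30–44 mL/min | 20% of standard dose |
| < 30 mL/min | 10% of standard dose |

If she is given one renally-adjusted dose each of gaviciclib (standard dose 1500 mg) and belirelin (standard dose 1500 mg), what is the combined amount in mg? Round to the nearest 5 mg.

SCr = 301 / 88.4 = 3.405 mg/dL
CrCl = (140 − 83) × 52.1 / (72 × 3.405) × 0.85 = 2969.7 / 245.16 × 0.85 ≈ 10.3 mL/min
CrCl ≈ 10 mL/min.
gaviciclib: < 15 mL/min → 17% of 1500 mg = 255 mg.
belirelin: < 30 mL/min → 10% of 1500 mg = 150 mg.
Total = 255 + 150 = 405 mg.

405 mg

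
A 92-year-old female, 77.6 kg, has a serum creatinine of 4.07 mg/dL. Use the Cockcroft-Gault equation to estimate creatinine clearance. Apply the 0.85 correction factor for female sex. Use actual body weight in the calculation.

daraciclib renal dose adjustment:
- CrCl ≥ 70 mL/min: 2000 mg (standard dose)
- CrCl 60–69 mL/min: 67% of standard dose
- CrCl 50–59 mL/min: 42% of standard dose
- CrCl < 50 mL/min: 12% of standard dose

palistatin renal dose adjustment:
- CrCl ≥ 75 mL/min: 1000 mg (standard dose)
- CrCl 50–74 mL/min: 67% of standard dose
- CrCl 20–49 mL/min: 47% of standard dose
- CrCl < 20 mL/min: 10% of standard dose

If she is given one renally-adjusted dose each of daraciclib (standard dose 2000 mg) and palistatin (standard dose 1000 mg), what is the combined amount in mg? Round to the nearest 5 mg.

340 mg

CrCl = (140 − 92) × 77.6 / (72 × 4.07) × 0.85 = 3724.8 / 293.04 × 0.85 ≈ 10.8 mL/min
CrCl ≈ 11 mL/min.
daraciclib: < 50 mL/min → 12% of 2000 mg = 240 mg.
palistatin: < 20 mL/min → 10% of 1000 mg = 100 mg.
Total = 240 + 100 = 340 mg.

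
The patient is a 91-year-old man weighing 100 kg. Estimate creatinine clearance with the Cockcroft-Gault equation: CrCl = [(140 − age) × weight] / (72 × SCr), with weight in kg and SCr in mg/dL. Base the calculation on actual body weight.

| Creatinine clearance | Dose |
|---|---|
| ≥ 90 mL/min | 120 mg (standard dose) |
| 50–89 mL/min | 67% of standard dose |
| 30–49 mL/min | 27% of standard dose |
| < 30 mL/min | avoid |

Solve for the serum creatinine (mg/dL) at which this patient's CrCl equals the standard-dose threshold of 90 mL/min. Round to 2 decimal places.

0.76 mg/dL

Standard dose requires CrCl ≥ 90 mL/min.
Set (140 − 91) × 100 / (72 × SCr) = 90
SCr = (140 − 91) × 100 / (72 × 90) = 0.756 mg/dL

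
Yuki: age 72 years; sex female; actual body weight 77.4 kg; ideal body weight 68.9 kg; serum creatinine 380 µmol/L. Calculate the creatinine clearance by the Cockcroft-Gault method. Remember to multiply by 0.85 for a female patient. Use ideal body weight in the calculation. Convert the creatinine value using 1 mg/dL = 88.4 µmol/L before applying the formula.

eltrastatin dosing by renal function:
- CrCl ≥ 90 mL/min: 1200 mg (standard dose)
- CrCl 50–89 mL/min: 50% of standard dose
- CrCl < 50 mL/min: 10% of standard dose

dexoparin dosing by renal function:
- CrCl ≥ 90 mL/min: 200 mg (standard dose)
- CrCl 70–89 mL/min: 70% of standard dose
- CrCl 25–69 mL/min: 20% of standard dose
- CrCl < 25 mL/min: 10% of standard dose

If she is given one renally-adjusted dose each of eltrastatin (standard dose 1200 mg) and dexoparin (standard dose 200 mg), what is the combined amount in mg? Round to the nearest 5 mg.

SCr = 380 / 88.4 = 4.299 mg/dL
CrCl = (140 − 72) × 68.9 / (72 × 4.299) × 0.85 = 4685.2 / 309.53 × 0.85 ≈ 12.9 mL/min
CrCl ≈ 13 mL/min.
eltrastatin: < 50 mL/min → 10% of 1200 mg = 120 mg.
dexoparin: < 25 mL/min → 10% of 200 mg = 20 mg.
Total = 120 + 20 = 140 mg.

140 mg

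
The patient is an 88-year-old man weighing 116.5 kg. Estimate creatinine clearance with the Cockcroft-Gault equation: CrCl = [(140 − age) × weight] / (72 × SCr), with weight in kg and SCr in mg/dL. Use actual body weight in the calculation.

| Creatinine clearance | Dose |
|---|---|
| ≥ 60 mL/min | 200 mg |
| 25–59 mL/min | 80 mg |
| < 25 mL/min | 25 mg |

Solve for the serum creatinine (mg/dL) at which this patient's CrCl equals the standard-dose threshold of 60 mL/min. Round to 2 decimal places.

Standard dose requires CrCl ≥ 60 mL/min.
Set (140 − 88) × 116.5 / (72 × SCr) = 60
SCr = (140 − 88) × 116.5 / (72 × 60) = 1.402 mg/dL

1.40 mg/dL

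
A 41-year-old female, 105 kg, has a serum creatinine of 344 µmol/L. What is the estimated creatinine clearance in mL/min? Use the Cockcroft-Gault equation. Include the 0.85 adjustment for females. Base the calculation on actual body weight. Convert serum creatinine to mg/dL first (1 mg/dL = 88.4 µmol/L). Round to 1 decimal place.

SCr = 344 / 88.4 = 3.891 mg/dL
CrCl = (140 − 41) × 105 / (72 × 3.891) × 0.85 = 10395.0 / 280.15 × 0.85 ≈ 31.5 mL/min

31.5 mL/min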